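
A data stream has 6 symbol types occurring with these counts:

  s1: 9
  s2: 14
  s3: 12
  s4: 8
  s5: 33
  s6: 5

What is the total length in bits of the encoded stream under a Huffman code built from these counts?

Greedily combine the two least-frequent nodes:
s6(5) + s4(8) → 13
s1(9) + s3(12) → 21
13 + s2(14) → 27
21 + 27 → 48
s5(33) + 48 → 81
Total encoded bits = sum of merged weights = 13 + 21 + 27 + 48 + 81 = 190.

190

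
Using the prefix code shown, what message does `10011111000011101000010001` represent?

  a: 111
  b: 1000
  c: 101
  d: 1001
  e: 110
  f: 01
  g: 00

Read left to right; each codeword is recognised as soon as it completes (prefix code):
  1001→d | 111→a | 1000→b | 01→f | 110→e | 1000→b | 01→f | 00→g | 01→f
Decoded message: dabfebfgf

dabfebfgf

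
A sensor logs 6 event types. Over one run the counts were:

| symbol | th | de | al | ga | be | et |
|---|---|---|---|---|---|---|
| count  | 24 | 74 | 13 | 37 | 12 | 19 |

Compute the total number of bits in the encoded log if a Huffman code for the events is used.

Build the Huffman tree bottom-up:
combine be(12), al(13) → 25
combine et(19), th(24) → 43
combine 25, ga(37) → 62
combine 43, 62 → 105
combine de(74), 105 → 179
The encoded length is the sum of every internal node's weight: 25 + 43 + 62 + 105 + 179 = 414 bits.

414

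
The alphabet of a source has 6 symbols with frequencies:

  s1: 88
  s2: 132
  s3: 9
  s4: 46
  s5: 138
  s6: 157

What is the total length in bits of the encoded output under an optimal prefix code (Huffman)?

1338

Build the Huffman tree bottom-up:
merge s3(9) and s4(46): 55
merge 55 and s1(88): 143
merge s2(132) and s5(138): 270
merge 143 and s6(157): 300
merge 270 and 300: 570
Each symbol's bit-cost is frequency × depth; summing gives 1338 bits (equivalently 55 + 143 + 270 + 300 + 570).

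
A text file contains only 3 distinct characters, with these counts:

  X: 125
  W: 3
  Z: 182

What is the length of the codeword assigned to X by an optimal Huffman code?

2

Repeatedly merge the two smallest:
combine W(3), X(125) → 128
combine 128, Z(182) → 310
The subtree containing X is merged 2 times, so code length = 2.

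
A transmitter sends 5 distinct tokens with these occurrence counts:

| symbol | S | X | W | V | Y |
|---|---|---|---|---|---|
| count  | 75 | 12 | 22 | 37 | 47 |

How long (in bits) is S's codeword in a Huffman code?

1

Build the tree from the bottom:
combine X(12), W(22) → 34
combine 34, V(37) → 71
combine Y(47), 71 → 118
combine S(75), 118 → 193
S is merged only at the final step, so code length = 1.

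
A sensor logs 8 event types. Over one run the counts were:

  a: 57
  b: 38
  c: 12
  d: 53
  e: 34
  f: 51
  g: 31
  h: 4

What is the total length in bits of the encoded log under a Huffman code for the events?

793

Merge the two smallest weights repeatedly:
combine h(4), c(12) → 16
combine 16, g(31) → 47
combine e(34), b(38) → 72
combine 47, f(51) → 98
combine d(53), a(57) → 110
combine 72, 98 → 170
combine 110, 170 → 280
The encoded length is the sum of every internal node's weight: 16 + 47 + 72 + 98 + 110 + 170 + 280 = 793 bits.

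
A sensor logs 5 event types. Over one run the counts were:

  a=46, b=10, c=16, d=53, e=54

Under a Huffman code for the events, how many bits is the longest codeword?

Merge the two lowest-weight nodes at each step:
combine b(10), c(16) → 26
combine 26, a(46) → 72
combine d(53), e(54) → 107
combine 72, 107 → 179
The first pair merged (b, c) ends up deepest, at depth 3.

3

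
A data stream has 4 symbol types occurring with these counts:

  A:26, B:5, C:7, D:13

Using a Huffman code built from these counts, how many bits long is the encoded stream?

Merge the two smallest weights repeatedly:
merge B(5) and C(7): 12
merge 12 and D(13): 25
merge 25 and A(26): 51
Total encoded bits = sum of merged weights = 12 + 25 + 51 = 88.

88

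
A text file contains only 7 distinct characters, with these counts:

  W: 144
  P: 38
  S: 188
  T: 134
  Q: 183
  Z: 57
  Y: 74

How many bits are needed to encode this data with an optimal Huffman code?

Merge the two smallest weights repeatedly:
merge P(38) and Z(57): 95
merge Y(74) and 95: 169
merge T(134) and W(144): 278
merge 169 and Q(183): 352
merge S(188) and 278: 466
merge 352 and 466: 818
Each symbol's bit-cost is frequency × depth; summing gives 2178 bits (equivalently 95 + 169 + 278 + 352 + 466 + 818).

2178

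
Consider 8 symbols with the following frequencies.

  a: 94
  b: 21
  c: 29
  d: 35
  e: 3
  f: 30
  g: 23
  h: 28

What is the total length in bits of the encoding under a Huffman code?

Build the Huffman tree bottom-up:
e(3) + b(21) → 24
g(23) + 24 → 47
h(28) + c(29) → 57
f(30) + d(35) → 65
47 + 57 → 104
65 + a(94) → 159
104 + 159 → 263
The encoded length is the sum of every internal node's weight: 24 + 47 + 57 + 65 + 104 + 159 + 263 = 719 bits.

719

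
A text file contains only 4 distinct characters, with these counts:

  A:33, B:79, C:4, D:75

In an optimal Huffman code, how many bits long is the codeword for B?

1

Build the tree from the bottom:
combine C(4), A(33) → 37
combine 37, D(75) → 112
combine B(79), 112 → 191
B sits one level below the root: a 1-bit codeword.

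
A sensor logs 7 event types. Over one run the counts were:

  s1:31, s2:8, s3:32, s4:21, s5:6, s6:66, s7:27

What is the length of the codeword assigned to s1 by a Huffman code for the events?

Repeatedly merge the two smallest:
combine s5(6), s2(8) → 14
combine 14, s4(21) → 35
combine s7(27), s1(31) → 58
combine s3(32), 35 → 67
combine 58, s6(66) → 124
combine 67, 124 → 191
s1's leaf is at depth 3, giving a 3-bit codeword.

3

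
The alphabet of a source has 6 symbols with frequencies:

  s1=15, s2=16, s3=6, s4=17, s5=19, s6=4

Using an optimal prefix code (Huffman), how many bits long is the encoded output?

189

Greedily combine the two least-frequent nodes:
s6(4) + s3(6) → 10
10 + s1(15) → 25
s2(16) + s4(17) → 33
s5(19) + 25 → 44
33 + 44 → 77
Total encoded bits = sum of merged weights = 10 + 25 + 33 + 44 + 77 = 189.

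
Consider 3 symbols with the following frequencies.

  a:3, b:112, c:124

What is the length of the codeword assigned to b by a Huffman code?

Repeatedly merge the two smallest:
combine a(3), b(112) → 115
combine 115, c(124) → 239
b's leaf is at depth 2, giving a 2-bit codeword.

2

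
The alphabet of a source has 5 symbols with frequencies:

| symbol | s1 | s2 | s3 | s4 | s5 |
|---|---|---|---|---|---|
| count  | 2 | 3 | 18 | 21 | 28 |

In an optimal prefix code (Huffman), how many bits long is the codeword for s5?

Huffman merges, smallest pair first:
combine s1(2), s2(3) → 5
combine 5, s3(18) → 23
combine s4(21), 23 → 44
combine s5(28), 44 → 72
s5 is merged only at the final step, so code length = 1.

1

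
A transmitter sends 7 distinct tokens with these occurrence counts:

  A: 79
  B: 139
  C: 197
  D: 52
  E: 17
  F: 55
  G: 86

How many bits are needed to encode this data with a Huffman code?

1608

Merge the two smallest weights repeatedly:
merge E(17) and D(52): 69
merge F(55) and 69: 124
merge A(79) and G(86): 165
merge 124 and B(139): 263
merge 165 and C(197): 362
merge 263 and 362: 625
Each symbol's bit-cost is frequency × depth; summing gives 1608 bits (equivalently 69 + 124 + 165 + 263 + 362 + 625).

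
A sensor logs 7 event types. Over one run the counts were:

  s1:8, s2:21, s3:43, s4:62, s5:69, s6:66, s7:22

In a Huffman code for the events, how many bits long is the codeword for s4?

Repeatedly merge the two smallest:
s1(8) + s2(21) → 29
s7(22) + 29 → 51
s3(43) + 51 → 94
s4(62) + s6(66) → 128
s5(69) + 94 → 163
128 + 163 → 291
s4 sits 2 levels below the root, so its codeword is 2 bits.

2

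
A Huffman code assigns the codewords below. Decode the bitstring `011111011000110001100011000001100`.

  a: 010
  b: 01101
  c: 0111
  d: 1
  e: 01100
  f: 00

cddeeeefe

Read left to right; each codeword is recognised as soon as it completes (prefix code):
  0111→c | 1→d | 1→d | 01100→e | 01100→e | 01100→e | 01100→e | 00→f | 01100→e
Decoded message: cddeeeefe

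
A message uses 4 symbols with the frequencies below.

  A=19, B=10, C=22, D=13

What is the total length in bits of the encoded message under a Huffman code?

Greedily combine the two least-frequent nodes:
B(10) + D(13) → 23
A(19) + C(22) → 41
23 + 41 → 64
Total encoded bits = sum of merged weights = 23 + 41 + 64 = 128.

128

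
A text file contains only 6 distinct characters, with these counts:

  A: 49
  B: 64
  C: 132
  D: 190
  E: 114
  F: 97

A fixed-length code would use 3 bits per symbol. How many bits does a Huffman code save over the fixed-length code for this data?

323

Fixed-length: 3 bits × 646 symbols = 1938 bits.
Huffman merges:
combine A(49), B(64) → 113
combine F(97), 113 → 210
combine E(114), C(132) → 246
combine D(190), 210 → 400
combine 246, 400 → 646
Huffman total = 113 + 210 + 246 + 400 + 646 = 1615 bits.
Saving = 1938 − 1615 = 323 bits.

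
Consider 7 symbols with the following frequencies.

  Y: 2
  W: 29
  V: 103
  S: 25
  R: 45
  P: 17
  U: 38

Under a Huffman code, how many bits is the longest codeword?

5

Merge the two lowest-weight nodes at each step:
Y(2) + P(17) → 19
19 + S(25) → 44
W(29) + U(38) → 67
44 + R(45) → 89
67 + 89 → 156
V(103) + 156 → 259
Maximum depth reached is 5.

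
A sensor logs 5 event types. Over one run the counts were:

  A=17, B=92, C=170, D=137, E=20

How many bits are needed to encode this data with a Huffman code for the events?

Build the Huffman tree bottom-up:
combine A(17), E(20) → 37
combine 37, B(92) → 129
combine 129, D(137) → 266
combine C(170), 266 → 436
Total encoded bits = sum of merged weights = 37 + 129 + 266 + 436 = 868.

868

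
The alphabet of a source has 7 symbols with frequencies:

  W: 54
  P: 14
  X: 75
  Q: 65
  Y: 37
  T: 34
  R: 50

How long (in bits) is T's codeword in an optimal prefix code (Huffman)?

Build the tree from the bottom:
merge P(14) and T(34): 48
merge Y(37) and 48: 85
merge R(50) and W(54): 104
merge Q(65) and X(75): 140
merge 85 and 104: 189
merge 140 and 189: 329
T sits 4 levels below the root, so its codeword is 4 bits.

4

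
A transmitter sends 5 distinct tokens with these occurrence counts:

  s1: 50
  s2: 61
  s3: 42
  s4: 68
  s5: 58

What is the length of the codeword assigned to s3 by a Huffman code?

Huffman merges, smallest pair first:
combine s3(42), s1(50) → 92
combine s5(58), s2(61) → 119
combine s4(68), 92 → 160
combine 119, 160 → 279
The subtree containing s3 is merged 3 times, so code length = 3.

3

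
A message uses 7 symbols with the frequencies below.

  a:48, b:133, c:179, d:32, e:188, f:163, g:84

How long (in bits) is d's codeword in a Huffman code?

4

Huffman merges, smallest pair first:
d(32) + a(48) → 80
80 + g(84) → 164
b(133) + f(163) → 296
164 + c(179) → 343
e(188) + 296 → 484
343 + 484 → 827
The subtree containing d is merged 4 times, so code length = 4.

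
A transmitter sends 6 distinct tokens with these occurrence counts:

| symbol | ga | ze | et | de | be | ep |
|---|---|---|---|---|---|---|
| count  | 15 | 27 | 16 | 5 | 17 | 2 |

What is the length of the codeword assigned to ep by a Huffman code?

4

Repeatedly merge the two smallest:
ep(2) + de(5) → 7
7 + ga(15) → 22
et(16) + be(17) → 33
22 + ze(27) → 49
33 + 49 → 82
ep's leaf is at depth 4, giving a 4-bit codeword.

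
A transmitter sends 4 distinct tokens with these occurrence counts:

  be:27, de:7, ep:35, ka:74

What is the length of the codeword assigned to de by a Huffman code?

Build the tree from the bottom:
merge de(7) and be(27): 34
merge 34 and ep(35): 69
merge 69 and ka(74): 143
de sits 3 levels below the root, so its codeword is 3 bits.

3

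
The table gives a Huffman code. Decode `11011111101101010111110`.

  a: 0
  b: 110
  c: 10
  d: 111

Read left to right; each codeword is recognised as soon as it completes (prefix code):
  110→b | 111→d | 111→d | 0→a | 110→b | 10→c | 10→c | 111→d | 110→b
Decoded message: bddabccdb

bddabccdb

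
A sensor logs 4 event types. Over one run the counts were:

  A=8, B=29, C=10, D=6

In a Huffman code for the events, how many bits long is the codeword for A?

3

Repeatedly merge the two smallest:
merge D(6) and A(8): 14
merge C(10) and 14: 24
merge 24 and B(29): 53
The subtree containing A is merged 3 times, so code length = 3.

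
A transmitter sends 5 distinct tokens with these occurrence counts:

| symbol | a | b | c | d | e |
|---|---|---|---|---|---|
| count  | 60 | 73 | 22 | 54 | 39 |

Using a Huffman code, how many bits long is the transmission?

557

Build the Huffman tree bottom-up:
c(22) + e(39) → 61
d(54) + a(60) → 114
61 + b(73) → 134
114 + 134 → 248
Each symbol's bit-cost is frequency × depth; summing gives 557 bits (equivalently 61 + 114 + 134 + 248).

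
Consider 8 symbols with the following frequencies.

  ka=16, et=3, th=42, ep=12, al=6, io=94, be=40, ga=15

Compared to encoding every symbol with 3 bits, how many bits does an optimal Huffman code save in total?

Fixed-length: 3 bits × 228 symbols = 684 bits.
Huffman merges:
et(3) + al(6) → 9
9 + ep(12) → 21
ga(15) + ka(16) → 31
21 + 31 → 52
be(40) + th(42) → 82
52 + 82 → 134
io(94) + 134 → 228
Huffman total = 9 + 21 + 31 + 52 + 82 + 134 + 228 = 557 bits.
Saving = 684 − 557 = 127 bits.

127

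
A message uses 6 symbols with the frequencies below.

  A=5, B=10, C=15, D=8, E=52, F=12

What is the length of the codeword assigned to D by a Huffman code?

4

Repeatedly merge the two smallest:
merge A(5) and D(8): 13
merge B(10) and F(12): 22
merge 13 and C(15): 28
merge 22 and 28: 50
merge 50 and E(52): 102
The subtree containing D is merged 4 times, so code length = 4.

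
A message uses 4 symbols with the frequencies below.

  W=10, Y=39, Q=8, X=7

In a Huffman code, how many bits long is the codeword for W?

2

Repeatedly merge the two smallest:
X(7) + Q(8) → 15
W(10) + 15 → 25
25 + Y(39) → 64
W sits 2 levels below the root, so its codeword is 2 bits.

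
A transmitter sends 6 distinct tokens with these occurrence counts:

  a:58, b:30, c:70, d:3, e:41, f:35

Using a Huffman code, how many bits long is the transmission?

575

Build the Huffman tree bottom-up:
merge d(3) and b(30): 33
merge 33 and f(35): 68
merge e(41) and a(58): 99
merge 68 and c(70): 138
merge 99 and 138: 237
The encoded length is the sum of every internal node's weight: 33 + 68 + 99 + 138 + 237 = 575 bits.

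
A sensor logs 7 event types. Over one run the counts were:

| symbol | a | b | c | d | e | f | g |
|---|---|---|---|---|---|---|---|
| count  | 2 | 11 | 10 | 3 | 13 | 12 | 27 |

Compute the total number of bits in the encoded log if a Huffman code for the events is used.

Greedily combine the two least-frequent nodes:
merge a(2) and d(3): 5
merge 5 and c(10): 15
merge b(11) and f(12): 23
merge e(13) and 15: 28
merge 23 and g(27): 50
merge 28 and 50: 78
Total encoded bits = sum of merged weights = 5 + 15 + 23 + 28 + 50 + 78 = 199.

199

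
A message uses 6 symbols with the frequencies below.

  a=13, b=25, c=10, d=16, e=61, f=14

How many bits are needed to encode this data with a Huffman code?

Build the Huffman tree bottom-up:
c(10) + a(13) → 23
f(14) + d(16) → 30
23 + b(25) → 48
30 + 48 → 78
e(61) + 78 → 139
The encoded length is the sum of every internal node's weight: 23 + 30 + 48 + 78 + 139 = 318 bits.

318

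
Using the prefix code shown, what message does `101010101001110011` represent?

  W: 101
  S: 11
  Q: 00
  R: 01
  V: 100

WRRRQSVS

Read left to right; each codeword is recognised as soon as it completes (prefix code):
  101→W | 01→R | 01→R | 01→R | 00→Q | 11→S | 100→V | 11→S
Decoded message: WRRRQSVS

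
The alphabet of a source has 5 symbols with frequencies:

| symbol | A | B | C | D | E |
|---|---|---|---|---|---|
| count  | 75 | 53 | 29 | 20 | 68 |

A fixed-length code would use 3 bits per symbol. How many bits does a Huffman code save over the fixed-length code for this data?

196

Fixed-length: 3 bits × 245 symbols = 735 bits.
Huffman merges:
D(20) + C(29) → 49
49 + B(53) → 102
E(68) + A(75) → 143
102 + 143 → 245
Huffman total = 49 + 102 + 143 + 245 = 539 bits.
Saving = 735 − 539 = 196 bits.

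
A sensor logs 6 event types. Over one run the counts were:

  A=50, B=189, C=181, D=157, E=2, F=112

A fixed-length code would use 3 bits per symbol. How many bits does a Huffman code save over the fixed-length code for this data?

Fixed-length: 3 bits × 691 symbols = 2073 bits.
Huffman merges:
combine E(2), A(50) → 52
combine 52, F(112) → 164
combine D(157), 164 → 321
combine C(181), B(189) → 370
combine 321, 370 → 691
Huffman total = 52 + 164 + 321 + 370 + 691 = 1598 bits.
Saving = 2073 − 1598 = 475 bits.

475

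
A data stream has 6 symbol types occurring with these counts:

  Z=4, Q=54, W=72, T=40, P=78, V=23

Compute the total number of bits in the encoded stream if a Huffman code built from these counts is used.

636

Merge the two smallest weights repeatedly:
combine Z(4), V(23) → 27
combine 27, T(40) → 67
combine Q(54), 67 → 121
combine W(72), P(78) → 150
combine 121, 150 → 271
Each symbol's bit-cost is frequency × depth; summing gives 636 bits (equivalently 27 + 67 + 121 + 150 + 271).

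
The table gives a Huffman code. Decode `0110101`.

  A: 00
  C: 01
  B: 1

Read left to right; each codeword is recognised as soon as it completes (prefix code):
  01→C | 1→B | 01→C | 01→C
Decoded message: CBCC

CBCC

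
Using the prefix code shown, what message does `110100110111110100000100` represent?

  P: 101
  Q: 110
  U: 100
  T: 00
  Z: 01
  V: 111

Read left to right; each codeword is recognised as soon as it completes (prefix code):
  110→Q | 100→U | 110→Q | 111→V | 110→Q | 100→U | 00→T | 01→Z | 00→T
Decoded message: QUQVQUTZT

QUQVQUTZT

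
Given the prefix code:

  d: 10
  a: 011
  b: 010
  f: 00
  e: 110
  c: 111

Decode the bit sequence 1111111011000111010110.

Read left to right; each codeword is recognised as soon as it completes (prefix code):
  111→c | 111→c | 10→d | 110→e | 00→f | 111→c | 010→b | 110→e
Decoded message: ccdefcbe

ccdefcbe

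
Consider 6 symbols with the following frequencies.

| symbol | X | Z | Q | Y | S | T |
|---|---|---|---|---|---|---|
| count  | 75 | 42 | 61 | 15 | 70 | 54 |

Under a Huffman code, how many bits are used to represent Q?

Build the tree from the bottom:
Y(15) + Z(42) → 57
T(54) + 57 → 111
Q(61) + S(70) → 131
X(75) + 111 → 186
131 + 186 → 317
The subtree containing Q is merged 2 times, so code length = 2.

2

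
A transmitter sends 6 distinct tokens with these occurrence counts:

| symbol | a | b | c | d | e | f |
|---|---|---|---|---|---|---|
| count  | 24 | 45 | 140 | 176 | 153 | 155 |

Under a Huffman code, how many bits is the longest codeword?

4

Merge the two lowest-weight nodes at each step:
combine a(24), b(45) → 69
combine 69, c(140) → 209
combine e(153), f(155) → 308
combine d(176), 209 → 385
combine 308, 385 → 693
Maximum depth reached is 4.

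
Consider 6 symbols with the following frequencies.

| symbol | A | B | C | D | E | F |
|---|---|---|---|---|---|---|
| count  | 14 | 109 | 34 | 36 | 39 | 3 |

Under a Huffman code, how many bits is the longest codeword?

4

Merge the two lowest-weight nodes at each step:
F(3) + A(14) → 17
17 + C(34) → 51
D(36) + E(39) → 75
51 + 75 → 126
B(109) + 126 → 235
Maximum depth reached is 4.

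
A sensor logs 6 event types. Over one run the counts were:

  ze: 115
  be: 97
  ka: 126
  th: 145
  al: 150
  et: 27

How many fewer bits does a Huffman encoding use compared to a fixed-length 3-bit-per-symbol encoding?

297

Fixed-length: 3 bits × 660 symbols = 1980 bits.
Huffman merges:
combine et(27), be(97) → 124
combine ze(115), 124 → 239
combine ka(126), th(145) → 271
combine al(150), 239 → 389
combine 271, 389 → 660
Huffman total = 124 + 239 + 271 + 389 + 660 = 1683 bits.
Saving = 1980 − 1683 = 297 bits.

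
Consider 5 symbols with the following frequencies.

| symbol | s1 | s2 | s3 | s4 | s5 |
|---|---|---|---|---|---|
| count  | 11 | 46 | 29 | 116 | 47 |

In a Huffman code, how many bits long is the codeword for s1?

Repeatedly merge the two smallest:
combine s1(11), s3(29) → 40
combine 40, s2(46) → 86
combine s5(47), 86 → 133
combine s4(116), 133 → 249
s1's leaf is at depth 4, giving a 4-bit codeword.

4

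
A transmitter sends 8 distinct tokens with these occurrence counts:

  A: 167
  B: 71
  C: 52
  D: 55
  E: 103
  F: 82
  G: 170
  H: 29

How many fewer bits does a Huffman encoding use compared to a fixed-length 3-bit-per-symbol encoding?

Fixed-length: 3 bits × 729 symbols = 2187 bits.
Huffman merges:
combine H(29), C(52) → 81
combine D(55), B(71) → 126
combine 81, F(82) → 163
combine E(103), 126 → 229
combine 163, A(167) → 330
combine G(170), 229 → 399
combine 330, 399 → 729
Huffman total = 81 + 126 + 163 + 229 + 330 + 399 + 729 = 2057 bits.
Saving = 2187 − 2057 = 130 bits.

130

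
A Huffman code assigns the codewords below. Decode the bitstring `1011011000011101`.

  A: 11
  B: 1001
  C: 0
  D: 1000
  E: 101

EEDCAE

Read left to right; each codeword is recognised as soon as it completes (prefix code):
  101→E | 101→E | 1000→D | 0→C | 11→A | 101→E
Decoded message: EEDCAE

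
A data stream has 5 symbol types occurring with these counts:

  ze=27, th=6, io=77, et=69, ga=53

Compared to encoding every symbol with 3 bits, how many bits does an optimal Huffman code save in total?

Fixed-length: 3 bits × 232 symbols = 696 bits.
Huffman merges:
th(6) + ze(27) → 33
33 + ga(53) → 86
et(69) + io(77) → 146
86 + 146 → 232
Huffman total = 33 + 86 + 146 + 232 = 497 bits.
Saving = 696 − 497 = 199 bits.

199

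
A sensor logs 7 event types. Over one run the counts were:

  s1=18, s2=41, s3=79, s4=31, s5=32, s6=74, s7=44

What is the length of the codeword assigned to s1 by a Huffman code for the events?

4

Huffman merges, smallest pair first:
s1(18) + s4(31) → 49
s5(32) + s2(41) → 73
s7(44) + 49 → 93
73 + s6(74) → 147
s3(79) + 93 → 172
147 + 172 → 319
s1 sits 4 levels below the root, so its codeword is 4 bits.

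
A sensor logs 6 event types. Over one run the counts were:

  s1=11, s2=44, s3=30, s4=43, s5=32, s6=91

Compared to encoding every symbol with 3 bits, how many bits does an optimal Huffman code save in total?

141

Fixed-length: 3 bits × 251 symbols = 753 bits.
Huffman merges:
merge s1(11) and s3(30): 41
merge s5(32) and 41: 73
merge s4(43) and s2(44): 87
merge 73 and 87: 160
merge s6(91) and 160: 251
Huffman total = 41 + 73 + 87 + 160 + 251 = 612 bits.
Saving = 753 − 612 = 141 bits.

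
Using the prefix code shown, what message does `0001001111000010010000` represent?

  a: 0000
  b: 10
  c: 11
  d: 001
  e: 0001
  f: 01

edcbeda

Read left to right; each codeword is recognised as soon as it completes (prefix code):
  0001→e | 001→d | 11→c | 10→b | 0001→e | 001→d | 0000→a
Decoded message: edcbeda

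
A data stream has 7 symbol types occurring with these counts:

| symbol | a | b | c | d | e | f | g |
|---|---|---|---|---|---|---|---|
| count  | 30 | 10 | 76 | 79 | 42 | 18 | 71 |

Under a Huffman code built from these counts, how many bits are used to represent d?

Huffman merges, smallest pair first:
b(10) + f(18) → 28
28 + a(30) → 58
e(42) + 58 → 100
g(71) + c(76) → 147
d(79) + 100 → 179
147 + 179 → 326
d's leaf is at depth 2, giving a 2-bit codeword.

2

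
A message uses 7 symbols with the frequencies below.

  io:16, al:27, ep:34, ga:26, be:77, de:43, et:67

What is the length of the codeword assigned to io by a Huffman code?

4

Huffman merges, smallest pair first:
io(16) + ga(26) → 42
al(27) + ep(34) → 61
42 + de(43) → 85
61 + et(67) → 128
be(77) + 85 → 162
128 + 162 → 290
io's leaf is at depth 4, giving a 4-bit codeword.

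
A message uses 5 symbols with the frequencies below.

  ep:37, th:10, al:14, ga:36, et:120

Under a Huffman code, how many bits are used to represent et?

Repeatedly merge the two smallest:
merge th(10) and al(14): 24
merge 24 and ga(36): 60
merge ep(37) and 60: 97
merge 97 and et(120): 217
et sits one level below the root: a 1-bit codeword.

1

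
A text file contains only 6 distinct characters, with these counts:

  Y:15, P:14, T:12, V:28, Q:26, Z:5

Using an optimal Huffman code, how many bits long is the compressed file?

Greedily combine the two least-frequent nodes:
Z(5) + T(12) → 17
P(14) + Y(15) → 29
17 + Q(26) → 43
V(28) + 29 → 57
43 + 57 → 100
Each symbol's bit-cost is frequency × depth; summing gives 246 bits (equivalently 17 + 29 + 43 + 57 + 100).

246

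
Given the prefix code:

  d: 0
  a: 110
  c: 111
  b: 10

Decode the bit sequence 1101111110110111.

Read left to right; each codeword is recognised as soon as it completes (prefix code):
  110→a | 111→c | 111→c | 0→d | 110→a | 111→c
Decoded message: accdac

accdac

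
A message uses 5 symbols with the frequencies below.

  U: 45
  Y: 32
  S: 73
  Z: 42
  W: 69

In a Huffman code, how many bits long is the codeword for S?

2

Huffman merges, smallest pair first:
combine Y(32), Z(42) → 74
combine U(45), W(69) → 114
combine S(73), 74 → 147
combine 114, 147 → 261
S's leaf is at depth 2, giving a 2-bit codeword.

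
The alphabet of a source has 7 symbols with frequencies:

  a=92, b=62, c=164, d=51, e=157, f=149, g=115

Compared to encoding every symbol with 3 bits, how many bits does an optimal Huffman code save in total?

208

Fixed-length: 3 bits × 790 symbols = 2370 bits.
Huffman merges:
combine d(51), b(62) → 113
combine a(92), 113 → 205
combine g(115), f(149) → 264
combine e(157), c(164) → 321
combine 205, 264 → 469
combine 321, 469 → 790
Huffman total = 113 + 205 + 264 + 321 + 469 + 790 = 2162 bits.
Saving = 2370 − 2162 = 208 bits.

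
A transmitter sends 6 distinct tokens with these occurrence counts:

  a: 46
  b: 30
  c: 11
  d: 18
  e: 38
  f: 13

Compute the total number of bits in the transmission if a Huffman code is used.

Greedily combine the two least-frequent nodes:
combine c(11), f(13) → 24
combine d(18), 24 → 42
combine b(30), e(38) → 68
combine 42, a(46) → 88
combine 68, 88 → 156
Total encoded bits = sum of merged weights = 24 + 42 + 68 + 88 + 156 = 378.

378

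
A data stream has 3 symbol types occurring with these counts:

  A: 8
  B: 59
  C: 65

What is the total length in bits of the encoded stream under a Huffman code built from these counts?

Merge the two smallest weights repeatedly:
merge A(8) and B(59): 67
merge C(65) and 67: 132
The encoded length is the sum of every internal node's weight: 67 + 132 = 199 bits.

199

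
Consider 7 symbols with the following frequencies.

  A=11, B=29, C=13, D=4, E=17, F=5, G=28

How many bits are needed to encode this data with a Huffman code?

273

Merge the two smallest weights repeatedly:
merge D(4) and F(5): 9
merge 9 and A(11): 20
merge C(13) and E(17): 30
merge 20 and G(28): 48
merge B(29) and 30: 59
merge 48 and 59: 107
Total encoded bits = sum of merged weights = 9 + 20 + 30 + 48 + 59 + 107 = 273.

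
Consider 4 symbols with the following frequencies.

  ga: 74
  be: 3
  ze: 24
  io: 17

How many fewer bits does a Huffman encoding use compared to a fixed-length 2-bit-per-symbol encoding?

Fixed-length: 2 bits × 118 symbols = 236 bits.
Huffman merges:
be(3) + io(17) → 20
20 + ze(24) → 44
44 + ga(74) → 118
Huffman total = 20 + 44 + 118 = 182 bits.
Saving = 236 − 182 = 54 bits.

54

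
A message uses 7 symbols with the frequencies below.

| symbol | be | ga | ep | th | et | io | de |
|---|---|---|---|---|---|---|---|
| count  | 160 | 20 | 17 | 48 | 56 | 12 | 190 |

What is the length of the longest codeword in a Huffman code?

6

Merge the two lowest-weight nodes at each step:
merge io(12) and ep(17): 29
merge ga(20) and 29: 49
merge th(48) and 49: 97
merge et(56) and 97: 153
merge 153 and be(160): 313
merge de(190) and 313: 503
The first pair merged (io, ep) ends up deepest, at depth 6.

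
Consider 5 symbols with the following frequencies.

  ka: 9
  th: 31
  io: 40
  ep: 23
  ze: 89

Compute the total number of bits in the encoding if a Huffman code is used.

Build the Huffman tree bottom-up:
merge ka(9) and ep(23): 32
merge th(31) and 32: 63
merge io(40) and 63: 103
merge ze(89) and 103: 192
Total encoded bits = sum of merged weights = 32 + 63 + 103 + 192 = 390.

390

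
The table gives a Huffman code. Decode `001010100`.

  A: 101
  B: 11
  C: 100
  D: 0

DDADC

Read left to right; each codeword is recognised as soon as it completes (prefix code):
  0→D | 0→D | 101→A | 0→D | 100→C
Decoded message: DDADC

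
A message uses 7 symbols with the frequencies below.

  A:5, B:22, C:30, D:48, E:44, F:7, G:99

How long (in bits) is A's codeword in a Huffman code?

5

Repeatedly merge the two smallest:
A(5) + F(7) → 12
12 + B(22) → 34
C(30) + 34 → 64
E(44) + D(48) → 92
64 + 92 → 156
G(99) + 156 → 255
A sits 5 levels below the root, so its codeword is 5 bits.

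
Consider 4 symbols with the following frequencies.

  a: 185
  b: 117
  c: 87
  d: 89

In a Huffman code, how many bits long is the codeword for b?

Build the tree from the bottom:
merge c(87) and d(89): 176
merge b(117) and 176: 293
merge a(185) and 293: 478
The subtree containing b is merged 2 times, so code length = 2.

2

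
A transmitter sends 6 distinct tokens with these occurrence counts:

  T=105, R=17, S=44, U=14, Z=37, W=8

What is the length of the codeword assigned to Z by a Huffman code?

3

Repeatedly merge the two smallest:
W(8) + U(14) → 22
R(17) + 22 → 39
Z(37) + 39 → 76
S(44) + 76 → 120
T(105) + 120 → 225
Z's leaf is at depth 3, giving a 3-bit codeword.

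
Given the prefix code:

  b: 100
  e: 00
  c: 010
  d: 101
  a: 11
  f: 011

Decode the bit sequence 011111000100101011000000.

fabccdbee

Read left to right; each codeword is recognised as soon as it completes (prefix code):
  011→f | 11→a | 100→b | 010→c | 010→c | 101→d | 100→b | 00→e | 00→e
Decoded message: fabccdbee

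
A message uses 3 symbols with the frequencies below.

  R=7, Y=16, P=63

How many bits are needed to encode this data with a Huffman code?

109

Merge the two smallest weights repeatedly:
combine R(7), Y(16) → 23
combine 23, P(63) → 86
The encoded length is the sum of every internal node's weight: 23 + 86 = 109 bits.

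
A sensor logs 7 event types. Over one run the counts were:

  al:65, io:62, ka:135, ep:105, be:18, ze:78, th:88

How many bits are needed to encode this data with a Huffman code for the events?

Build the Huffman tree bottom-up:
merge be(18) and io(62): 80
merge al(65) and ze(78): 143
merge 80 and th(88): 168
merge ep(105) and ka(135): 240
merge 143 and 168: 311
merge 240 and 311: 551
Each symbol's bit-cost is frequency × depth; summing gives 1493 bits (equivalently 80 + 143 + 168 + 240 + 311 + 551).

1493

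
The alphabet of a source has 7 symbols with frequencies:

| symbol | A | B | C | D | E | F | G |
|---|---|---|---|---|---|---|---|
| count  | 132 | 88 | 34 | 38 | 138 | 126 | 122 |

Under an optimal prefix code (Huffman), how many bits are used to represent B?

Huffman merges, smallest pair first:
combine C(34), D(38) → 72
combine 72, B(88) → 160
combine G(122), F(126) → 248
combine A(132), E(138) → 270
combine 160, 248 → 408
combine 270, 408 → 678
B's leaf is at depth 3, giving a 3-bit codeword.

3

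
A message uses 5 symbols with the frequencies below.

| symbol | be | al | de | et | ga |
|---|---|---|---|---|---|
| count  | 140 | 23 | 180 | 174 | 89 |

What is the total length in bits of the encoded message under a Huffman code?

Build the Huffman tree bottom-up:
al(23) + ga(89) → 112
112 + be(140) → 252
et(174) + de(180) → 354
252 + 354 → 606
The encoded length is the sum of every internal node's weight: 112 + 252 + 354 + 606 = 1324 bits.

1324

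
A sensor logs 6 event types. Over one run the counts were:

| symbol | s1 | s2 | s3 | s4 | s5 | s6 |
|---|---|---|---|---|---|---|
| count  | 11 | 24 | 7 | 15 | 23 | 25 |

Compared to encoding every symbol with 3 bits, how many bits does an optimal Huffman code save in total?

54

Fixed-length: 3 bits × 105 symbols = 315 bits.
Huffman merges:
s3(7) + s1(11) → 18
s4(15) + 18 → 33
s5(23) + s2(24) → 47
s6(25) + 33 → 58
47 + 58 → 105
Huffman total = 18 + 33 + 47 + 58 + 105 = 261 bits.
Saving = 315 − 261 = 54 bits.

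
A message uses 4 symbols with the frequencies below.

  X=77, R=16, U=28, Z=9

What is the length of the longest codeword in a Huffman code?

Merge the two lowest-weight nodes at each step:
combine Z(9), R(16) → 25
combine 25, U(28) → 53
combine 53, X(77) → 130
The rarest symbols sit at the bottom; the longest codeword is 3 bits.

3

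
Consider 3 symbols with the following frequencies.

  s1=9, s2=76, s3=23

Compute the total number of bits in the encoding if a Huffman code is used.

Merge the two smallest weights repeatedly:
combine s1(9), s3(23) → 32
combine 32, s2(76) → 108
Each symbol's bit-cost is frequency × depth; summing gives 140 bits (equivalently 32 + 108).

140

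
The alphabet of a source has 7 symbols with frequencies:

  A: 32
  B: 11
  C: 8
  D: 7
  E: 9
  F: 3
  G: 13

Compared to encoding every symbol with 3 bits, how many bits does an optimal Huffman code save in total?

Fixed-length: 3 bits × 83 symbols = 249 bits.
Huffman merges:
F(3) + D(7) → 10
C(8) + E(9) → 17
10 + B(11) → 21
G(13) + 17 → 30
21 + 30 → 51
A(32) + 51 → 83
Huffman total = 10 + 17 + 21 + 30 + 51 + 83 = 212 bits.
Saving = 249 − 212 = 37 bits.

37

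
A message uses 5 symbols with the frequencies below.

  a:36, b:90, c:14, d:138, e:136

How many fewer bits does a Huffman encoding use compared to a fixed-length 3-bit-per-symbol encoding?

Fixed-length: 3 bits × 414 symbols = 1242 bits.
Huffman merges:
c(14) + a(36) → 50
50 + b(90) → 140
e(136) + d(138) → 274
140 + 274 → 414
Huffman total = 50 + 140 + 274 + 414 = 878 bits.
Saving = 1242 − 878 = 364 bits.

364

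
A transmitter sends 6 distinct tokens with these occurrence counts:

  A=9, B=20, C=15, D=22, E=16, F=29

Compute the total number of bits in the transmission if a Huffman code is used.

Build the Huffman tree bottom-up:
A(9) + C(15) → 24
E(16) + B(20) → 36
D(22) + 24 → 46
F(29) + 36 → 65
46 + 65 → 111
Each symbol's bit-cost is frequency × depth; summing gives 282 bits (equivalently 24 + 36 + 46 + 65 + 111).

282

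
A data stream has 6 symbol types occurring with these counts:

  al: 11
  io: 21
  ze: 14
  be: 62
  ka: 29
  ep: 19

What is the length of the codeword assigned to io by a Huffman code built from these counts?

Repeatedly merge the two smallest:
merge al(11) and ze(14): 25
merge ep(19) and io(21): 40
merge 25 and ka(29): 54
merge 40 and 54: 94
merge be(62) and 94: 156
io sits 3 levels below the root, so its codeword is 3 bits.

3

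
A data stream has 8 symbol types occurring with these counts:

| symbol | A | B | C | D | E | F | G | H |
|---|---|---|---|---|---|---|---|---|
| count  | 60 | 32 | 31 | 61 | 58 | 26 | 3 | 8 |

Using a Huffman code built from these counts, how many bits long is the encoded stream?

Build the Huffman tree bottom-up:
G(3) + H(8) → 11
11 + F(26) → 37
C(31) + B(32) → 63
37 + E(58) → 95
A(60) + D(61) → 121
63 + 95 → 158
121 + 158 → 279
The encoded length is the sum of every internal node's weight: 11 + 37 + 63 + 95 + 121 + 158 + 279 = 764 bits.

764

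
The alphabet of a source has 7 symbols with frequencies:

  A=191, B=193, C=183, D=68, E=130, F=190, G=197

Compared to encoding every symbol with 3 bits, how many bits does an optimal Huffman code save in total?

Fixed-length: 3 bits × 1152 symbols = 3456 bits.
Huffman merges:
combine D(68), E(130) → 198
combine C(183), F(190) → 373
combine A(191), B(193) → 384
combine G(197), 198 → 395
combine 373, 384 → 757
combine 395, 757 → 1152
Huffman total = 198 + 373 + 384 + 395 + 757 + 1152 = 3259 bits.
Saving = 3456 − 3259 = 197 bits.

197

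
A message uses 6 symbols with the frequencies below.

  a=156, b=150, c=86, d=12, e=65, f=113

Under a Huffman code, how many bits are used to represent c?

Repeatedly merge the two smallest:
merge d(12) and e(65): 77
merge 77 and c(86): 163
merge f(113) and b(150): 263
merge a(156) and 163: 319
merge 263 and 319: 582
The subtree containing c is merged 3 times, so code length = 3.

3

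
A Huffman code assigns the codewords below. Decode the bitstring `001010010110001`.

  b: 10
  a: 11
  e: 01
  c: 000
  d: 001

dedebd

Read left to right; each codeword is recognised as soon as it completes (prefix code):
  001→d | 01→e | 001→d | 01→e | 10→b | 001→d
Decoded message: dedebd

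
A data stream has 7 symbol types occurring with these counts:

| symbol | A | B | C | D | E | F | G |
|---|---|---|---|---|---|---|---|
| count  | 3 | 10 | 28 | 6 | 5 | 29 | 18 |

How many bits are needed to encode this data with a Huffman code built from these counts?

244

Merge the two smallest weights repeatedly:
combine A(3), E(5) → 8
combine D(6), 8 → 14
combine B(10), 14 → 24
combine G(18), 24 → 42
combine C(28), F(29) → 57
combine 42, 57 → 99
Total encoded bits = sum of merged weights = 8 + 14 + 24 + 42 + 57 + 99 = 244.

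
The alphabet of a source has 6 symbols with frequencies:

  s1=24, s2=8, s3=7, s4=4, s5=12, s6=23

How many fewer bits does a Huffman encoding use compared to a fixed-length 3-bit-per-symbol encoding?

48

Fixed-length: 3 bits × 78 symbols = 234 bits.
Huffman merges:
s4(4) + s3(7) → 11
s2(8) + 11 → 19
s5(12) + 19 → 31
s6(23) + s1(24) → 47
31 + 47 → 78
Huffman total = 11 + 19 + 31 + 47 + 78 = 186 bits.
Saving = 234 − 186 = 48 bits.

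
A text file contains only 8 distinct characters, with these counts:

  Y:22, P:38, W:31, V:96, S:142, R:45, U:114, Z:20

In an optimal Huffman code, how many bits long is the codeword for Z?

5

Repeatedly merge the two smallest:
combine Z(20), Y(22) → 42
combine W(31), P(38) → 69
combine 42, R(45) → 87
combine 69, 87 → 156
combine V(96), U(114) → 210
combine S(142), 156 → 298
combine 210, 298 → 508
The subtree containing Z is merged 5 times, so code length = 5.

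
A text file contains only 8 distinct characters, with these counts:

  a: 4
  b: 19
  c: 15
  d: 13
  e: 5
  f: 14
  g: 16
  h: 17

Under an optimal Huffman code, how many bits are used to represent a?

Huffman merges, smallest pair first:
merge a(4) and e(5): 9
merge 9 and d(13): 22
merge f(14) and c(15): 29
merge g(16) and h(17): 33
merge b(19) and 22: 41
merge 29 and 33: 62
merge 41 and 62: 103
a's leaf is at depth 4, giving a 4-bit codeword.

4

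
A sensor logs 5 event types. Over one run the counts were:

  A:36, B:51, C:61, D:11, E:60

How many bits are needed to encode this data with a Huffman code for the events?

Build the Huffman tree bottom-up:
D(11) + A(36) → 47
47 + B(51) → 98
E(60) + C(61) → 121
98 + 121 → 219
The encoded length is the sum of every internal node's weight: 47 + 98 + 121 + 219 = 485 bits.

485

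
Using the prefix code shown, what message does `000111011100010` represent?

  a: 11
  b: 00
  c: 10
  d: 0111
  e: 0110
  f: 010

Read left to right; each codeword is recognised as soon as it completes (prefix code):
  00→b | 0111→d | 0111→d | 00→b | 010→f
Decoded message: bddbf

bddbf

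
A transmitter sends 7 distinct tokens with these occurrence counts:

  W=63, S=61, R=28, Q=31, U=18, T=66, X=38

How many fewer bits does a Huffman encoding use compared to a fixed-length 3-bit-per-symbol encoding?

Fixed-length: 3 bits × 305 symbols = 915 bits.
Huffman merges:
U(18) + R(28) → 46
Q(31) + X(38) → 69
46 + S(61) → 107
W(63) + T(66) → 129
69 + 107 → 176
129 + 176 → 305
Huffman total = 46 + 69 + 107 + 129 + 176 + 305 = 832 bits.
Saving = 915 − 832 = 83 bits.

83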